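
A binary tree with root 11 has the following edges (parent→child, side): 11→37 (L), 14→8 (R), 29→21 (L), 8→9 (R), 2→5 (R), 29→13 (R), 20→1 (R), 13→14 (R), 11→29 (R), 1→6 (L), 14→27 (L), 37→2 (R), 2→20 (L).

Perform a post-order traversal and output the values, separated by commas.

6, 1, 20, 5, 2, 37, 21, 27, 9, 8, 14, 13, 29, 11

Post-order visits the left subtree, then the right subtree, then the node.
At 11: go left to 37.
  At 37: no left child.
  At 37: go right to 2.
    At 2: go left to 20.
      At 20: no left child.
      At 20: go right to 1.
        At 1: go left to 6.
          6 is a leaf — visit 6.
        At 1: no right child.
        Visit 1.
      Visit 20.
    At 2: go right to 5.
      5 is a leaf — visit 5.
    Visit 2.
  Visit 37.
At 11: go right to 29.
  At 29: go left to 21.
    21 is a leaf — visit 21.
  At 29: go right to 13.
    At 13: no left child.
    At 13: go right to 14.
      At 14: go left to 27.
        27 is a leaf — visit 27.
      At 14: go right to 8.
        At 8: no left child.
        At 8: go right to 9.
          9 is a leaf — visit 9.
        Visit 8.
      Visit 14.
    Visit 13.
  Visit 29.
Visit 11.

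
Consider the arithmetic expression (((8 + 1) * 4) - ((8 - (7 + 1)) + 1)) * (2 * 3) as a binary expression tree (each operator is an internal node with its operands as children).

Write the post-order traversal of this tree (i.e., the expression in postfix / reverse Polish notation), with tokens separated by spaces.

8 1 + 4 * 8 7 1 + - 1 + - 2 3 * *

Post-order on an expression tree gives postfix notation: for each operator, emit left operand, right operand, then the operator.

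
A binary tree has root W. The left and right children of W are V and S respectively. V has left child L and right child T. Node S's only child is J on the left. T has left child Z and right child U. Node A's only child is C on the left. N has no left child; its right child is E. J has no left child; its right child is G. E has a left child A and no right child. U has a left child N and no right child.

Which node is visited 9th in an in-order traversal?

In-order visits the left subtree, then the node, then the right subtree.
At W: go left to V.
  At V: go left to L.
    L is a leaf — visit L.
  Visit V.
  At V: go right to T.
    At T: go left to Z.
      Z is a leaf — visit Z.
    Visit T.
    At T: go right to U.
      At U: go left to N.
        At N: no left child.
        Visit N.
        At N: go right to E.
          At E: go left to A.
            At A: go left to C.
              C is a leaf — visit C.
            Visit A.
            At A: no right child.
          Visit E.
          At E: no right child.
      Visit U.
      At U: no right child.
Visit W.
At W: go right to S.
  At S: go left to J.
    At J: no left child.
    Visit J.
    At J: go right to G.
      G is a leaf — visit G.
  Visit S.
  At S: no right child.
Full in-order sequence: L, V, Z, T, N, C, A, E, U, W, J, G, S.

U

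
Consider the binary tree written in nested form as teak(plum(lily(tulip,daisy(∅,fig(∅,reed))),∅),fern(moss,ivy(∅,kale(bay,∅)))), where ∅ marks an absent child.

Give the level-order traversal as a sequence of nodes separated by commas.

teak, plum, fern, lily, moss, ivy, tulip, daisy, kale, fig, bay, reed

Level-order visits nodes level by level from the root, left to right within each level.
Level 0: teak
Level 1: plum, fern
Level 2: lily, moss, ivy
Level 3: tulip, daisy, kale
Level 4: fig, bay
Level 5: reed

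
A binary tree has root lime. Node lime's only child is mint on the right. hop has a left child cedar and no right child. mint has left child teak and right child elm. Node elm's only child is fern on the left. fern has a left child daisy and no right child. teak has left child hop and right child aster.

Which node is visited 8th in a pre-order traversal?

fern

Pre-order visits the node, then its left subtree, then its right subtree.
Visit lime.
At lime: no left child.
At lime: go right to mint.
  Visit mint.
  At mint: go left to teak.
    Visit teak.
    At teak: go left to hop.
      Visit hop.
      At hop: go left to cedar.
        cedar is a leaf — visit cedar.
      At hop: no right child.
    At teak: go right to aster.
      aster is a leaf — visit aster.
  At mint: go right to elm.
    Visit elm.
    At elm: go left to fern.
      Visit fern.
      At fern: go left to daisy.
        daisy is a leaf — visit daisy.
      At fern: no right child.
    At elm: no right child.
Full pre-order sequence: lime, mint, teak, hop, cedar, aster, elm, fern, daisy.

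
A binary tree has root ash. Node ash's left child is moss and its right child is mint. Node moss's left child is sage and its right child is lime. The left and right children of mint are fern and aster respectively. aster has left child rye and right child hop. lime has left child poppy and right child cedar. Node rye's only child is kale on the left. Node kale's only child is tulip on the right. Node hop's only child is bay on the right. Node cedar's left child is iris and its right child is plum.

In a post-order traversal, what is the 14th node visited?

Post-order visits the left subtree, then the right subtree, then the node.
At ash: go left to moss.
  At moss: go left to sage.
    sage is a leaf — visit sage.
  At moss: go right to lime.
    At lime: go left to poppy.
      poppy is a leaf — visit poppy.
    At lime: go right to cedar.
      At cedar: go left to iris.
        iris is a leaf — visit iris.
      At cedar: go right to plum.
        plum is a leaf — visit plum.
      Visit cedar.
    Visit lime.
  Visit moss.
At ash: go right to mint.
  At mint: go left to fern.
    fern is a leaf — visit fern.
  At mint: go right to aster.
    At aster: go left to rye.
      At rye: go left to kale.
        At kale: no left child.
        At kale: go right to tulip.
          tulip is a leaf — visit tulip.
        Visit kale.
      At rye: no right child.
      Visit rye.
    At aster: go right to hop.
      At hop: no left child.
      At hop: go right to bay.
        bay is a leaf — visit bay.
      Visit hop.
    Visit aster.
  Visit mint.
Visit ash.
Full post-order sequence: sage, poppy, iris, plum, cedar, lime, moss, fern, tulip, kale, rye, bay, hop, aster, mint, ash.

aster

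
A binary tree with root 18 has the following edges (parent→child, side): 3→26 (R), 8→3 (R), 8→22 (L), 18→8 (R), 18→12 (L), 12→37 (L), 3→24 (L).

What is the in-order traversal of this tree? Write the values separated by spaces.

37 12 18 22 8 24 3 26

In-order visits the left subtree, then the node, then the right subtree.
At 18: go left to 12.
  At 12: go left to 37.
    37 is a leaf — visit 37.
  Visit 12.
  At 12: no right child.
Visit 18.
At 18: go right to 8.
  At 8: go left to 22.
    22 is a leaf — visit 22.
  Visit 8.
  At 8: go right to 3.
    At 3: go left to 24.
      24 is a leaf — visit 24.
    Visit 3.
    At 3: go right to 26.
      26 is a leaf — visit 26.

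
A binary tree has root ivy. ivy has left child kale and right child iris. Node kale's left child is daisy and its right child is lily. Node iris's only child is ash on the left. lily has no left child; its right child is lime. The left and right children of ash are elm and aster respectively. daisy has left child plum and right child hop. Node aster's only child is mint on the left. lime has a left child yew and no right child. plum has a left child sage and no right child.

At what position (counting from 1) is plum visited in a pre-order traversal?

4

Pre-order visits the node, then its left subtree, then its right subtree.
Visit ivy.
At ivy: go left to kale.
  Visit kale.
  At kale: go left to daisy.
    Visit daisy.
    At daisy: go left to plum.
      Visit plum.
      At plum: go left to sage.
        sage is a leaf — visit sage.
      At plum: no right child.
    At daisy: go right to hop.
      hop is a leaf — visit hop.
  At kale: go right to lily.
    Visit lily.
    At lily: no left child.
    At lily: go right to lime.
      Visit lime.
      At lime: go left to yew.
        yew is a leaf — visit yew.
      At lime: no right child.
At ivy: go right to iris.
  Visit iris.
  At iris: go left to ash.
    Visit ash.
    At ash: go left to elm.
      elm is a leaf — visit elm.
    At ash: go right to aster.
      Visit aster.
      At aster: go left to mint.
        mint is a leaf — visit mint.
      At aster: no right child.
  At iris: no right child.
Full pre-order sequence: ivy, kale, daisy, plum, sage, hop, lily, lime, yew, iris, ash, elm, aster, mint.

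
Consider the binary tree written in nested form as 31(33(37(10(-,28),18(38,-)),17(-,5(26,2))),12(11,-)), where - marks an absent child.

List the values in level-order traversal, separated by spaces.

Level-order visits nodes level by level from the root, left to right within each level.
Level 0: 31
Level 1: 33, 12
Level 2: 37, 17, 11
Level 3: 10, 18, 5
Level 4: 28, 38, 26, 2

31 33 12 37 17 11 10 18 5 28 38 26 2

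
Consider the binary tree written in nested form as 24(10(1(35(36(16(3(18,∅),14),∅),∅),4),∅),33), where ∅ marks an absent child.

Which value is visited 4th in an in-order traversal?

14

In-order visits the left subtree, then the node, then the right subtree.
At 24: go left to 10.
  At 10: go left to 1.
    At 1: go left to 35.
      At 35: go left to 36.
        At 36: go left to 16.
          At 16: go left to 3.
            At 3: go left to 18.
              18 is a leaf — visit 18.
            Visit 3.
            At 3: no right child.
          Visit 16.
          At 16: go right to 14.
            14 is a leaf — visit 14.
        Visit 36.
        At 36: no right child.
      Visit 35.
      At 35: no right child.
    Visit 1.
    At 1: go right to 4.
      4 is a leaf — visit 4.
  Visit 10.
  At 10: no right child.
Visit 24.
At 24: go right to 33.
  33 is a leaf — visit 33.
Full in-order sequence: 18, 3, 16, 14, 36, 35, 1, 4, 10, 24, 33.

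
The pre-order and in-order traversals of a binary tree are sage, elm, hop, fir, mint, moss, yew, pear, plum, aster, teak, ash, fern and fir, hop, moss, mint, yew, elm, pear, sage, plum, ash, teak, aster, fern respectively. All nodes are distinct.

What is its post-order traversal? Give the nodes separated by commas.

The first element of pre-order is the root; it splits in-order into left and right subtrees.
Root sage: left subtree has 7 nodes {fir, hop, moss, mint, yew, elm, pear}, right has 5 {plum, ash, teak, aster, fern}.
  Root elm: left subtree has 5 nodes {fir, hop, moss, mint, yew}, right has 1 {pear}.
    Root hop: left subtree has 1 node {fir}, right has 3 {moss, mint, yew}.
      Root mint: left subtree has 1 node {moss}, right has 1 {yew}.
  Root plum: left subtree has 0 nodes { }, right has 4 {ash, teak, aster, fern}.
    Root aster: left subtree has 2 nodes {ash, teak}, right has 1 {fern}.
      Root teak: left subtree has 1 node {ash}, right has 0 { }.

fir, moss, yew, mint, hop, pear, elm, ash, teak, fern, aster, plum, sage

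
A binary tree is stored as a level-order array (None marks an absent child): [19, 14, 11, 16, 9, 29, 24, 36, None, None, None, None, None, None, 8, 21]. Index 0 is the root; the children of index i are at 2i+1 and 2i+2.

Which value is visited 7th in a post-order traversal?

Post-order visits the left subtree, then the right subtree, then the node.
At 19: go left to 14.
  At 14: go left to 16.
    At 16: go left to 36.
      At 36: go left to 21.
        21 is a leaf — visit 21.
      At 36: no right child.
      Visit 36.
    At 16: no right child.
    Visit 16.
  At 14: go right to 9.
    9 is a leaf — visit 9.
  Visit 14.
At 19: go right to 11.
  At 11: go left to 29.
    29 is a leaf — visit 29.
  At 11: go right to 24.
    At 24: no left child.
    At 24: go right to 8.
      8 is a leaf — visit 8.
    Visit 24.
  Visit 11.
Visit 19.
Full post-order sequence: 21, 36, 16, 9, 14, 29, 8, 24, 11, 19.

8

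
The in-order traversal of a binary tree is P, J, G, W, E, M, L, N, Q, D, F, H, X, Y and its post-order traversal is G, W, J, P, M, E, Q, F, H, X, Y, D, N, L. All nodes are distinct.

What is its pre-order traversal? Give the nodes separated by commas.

L, E, P, J, W, G, M, N, D, Q, Y, X, H, F

The last element of post-order is the root; it splits in-order into left and right subtrees.
Root L: left subtree has 6 nodes {P, J, G, W, E, M}, right has 7 {N, Q, D, F, H, X, Y}.
  Root E: left subtree has 4 nodes {P, J, G, W}, right has 1 {M}.
    Root P: left subtree has 0 nodes { }, right has 3 {J, G, W}.
      Root J: left subtree has 0 nodes { }, right has 2 {G, W}.
        Root W: left subtree has 1 node {G}, right has 0 { }.
  Root N: left subtree has 0 nodes { }, right has 6 {Q, D, F, H, X, Y}.
    Root D: left subtree has 1 node {Q}, right has 4 {F, H, X, Y}.
      Root Y: left subtree has 3 nodes {F, H, X}, right has 0 { }.
        Root X: left subtree has 2 nodes {F, H}, right has 0 { }.
          Root H: left subtree has 1 node {F}, right has 0 { }.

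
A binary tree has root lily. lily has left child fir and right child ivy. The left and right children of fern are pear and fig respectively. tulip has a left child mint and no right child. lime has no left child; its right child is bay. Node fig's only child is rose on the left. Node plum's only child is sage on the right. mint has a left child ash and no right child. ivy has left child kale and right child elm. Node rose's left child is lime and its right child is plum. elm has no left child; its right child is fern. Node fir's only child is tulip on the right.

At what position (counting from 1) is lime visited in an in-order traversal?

In-order visits the left subtree, then the node, then the right subtree.
At lily: go left to fir.
  At fir: no left child.
  Visit fir.
  At fir: go right to tulip.
    At tulip: go left to mint.
      At mint: go left to ash.
        ash is a leaf — visit ash.
      Visit mint.
      At mint: no right child.
    Visit tulip.
    At tulip: no right child.
Visit lily.
At lily: go right to ivy.
  At ivy: go left to kale.
    kale is a leaf — visit kale.
  Visit ivy.
  At ivy: go right to elm.
    At elm: no left child.
    Visit elm.
    At elm: go right to fern.
      At fern: go left to pear.
        pear is a leaf — visit pear.
      Visit fern.
      At fern: go right to fig.
        At fig: go left to rose.
          At rose: go left to lime.
            At lime: no left child.
            Visit lime.
            At lime: go right to bay.
              bay is a leaf — visit bay.
          Visit rose.
          At rose: go right to plum.
            At plum: no left child.
            Visit plum.
            At plum: go right to sage.
              sage is a leaf — visit sage.
        Visit fig.
        At fig: no right child.
Full in-order sequence: fir, ash, mint, tulip, lily, kale, ivy, elm, pear, fern, lime, bay, rose, plum, sage, fig.

11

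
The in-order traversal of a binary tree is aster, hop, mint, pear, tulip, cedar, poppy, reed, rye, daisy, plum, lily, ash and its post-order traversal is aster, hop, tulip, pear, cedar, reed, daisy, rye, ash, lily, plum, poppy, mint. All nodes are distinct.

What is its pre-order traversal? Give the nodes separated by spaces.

The last element of post-order is the root; it splits in-order into left and right subtrees.
Root mint: left subtree has 2 nodes {aster, hop}, right has 10 {pear, tulip, cedar, poppy, reed, rye, daisy, plum, lily, ash}.
  Root hop: left subtree has 1 node {aster}, right has 0 { }.
  Root poppy: left subtree has 3 nodes {pear, tulip, cedar}, right has 6 {reed, rye, daisy, plum, lily, ash}.
    Root cedar: left subtree has 2 nodes {pear, tulip}, right has 0 { }.
      Root pear: left subtree has 0 nodes { }, right has 1 {tulip}.
    Root plum: left subtree has 3 nodes {reed, rye, daisy}, right has 2 {lily, ash}.
      Root rye: left subtree has 1 node {reed}, right has 1 {daisy}.
      Root lily: left subtree has 0 nodes { }, right has 1 {ash}.

mint hop aster poppy cedar pear tulip plum rye reed daisy lily ash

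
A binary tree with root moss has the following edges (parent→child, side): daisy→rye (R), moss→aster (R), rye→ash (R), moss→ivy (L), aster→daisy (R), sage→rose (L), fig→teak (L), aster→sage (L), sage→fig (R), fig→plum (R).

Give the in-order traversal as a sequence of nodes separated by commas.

ivy, moss, rose, sage, teak, fig, plum, aster, daisy, rye, ash

In-order visits the left subtree, then the node, then the right subtree.
At moss: go left to ivy.
  ivy is a leaf — visit ivy.
Visit moss.
At moss: go right to aster.
  At aster: go left to sage.
    At sage: go left to rose.
      rose is a leaf — visit rose.
    Visit sage.
    At sage: go right to fig.
      At fig: go left to teak.
        teak is a leaf — visit teak.
      Visit fig.
      At fig: go right to plum.
        plum is a leaf — visit plum.
  Visit aster.
  At aster: go right to daisy.
    At daisy: no left child.
    Visit daisy.
    At daisy: go right to rye.
      At rye: no left child.
      Visit rye.
      At rye: go right to ash.
        ash is a leaf — visit ash.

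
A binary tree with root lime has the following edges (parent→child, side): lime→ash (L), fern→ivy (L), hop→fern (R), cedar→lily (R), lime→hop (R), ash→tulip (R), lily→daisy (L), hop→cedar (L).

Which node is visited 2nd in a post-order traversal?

Post-order visits the left subtree, then the right subtree, then the node.
At lime: go left to ash.
  At ash: no left child.
  At ash: go right to tulip.
    tulip is a leaf — visit tulip.
  Visit ash.
At lime: go right to hop.
  At hop: go left to cedar.
    At cedar: no left child.
    At cedar: go right to lily.
      At lily: go left to daisy.
        daisy is a leaf — visit daisy.
      At lily: no right child.
      Visit lily.
    Visit cedar.
  At hop: go right to fern.
    At fern: go left to ivy.
      ivy is a leaf — visit ivy.
    At fern: no right child.
    Visit fern.
  Visit hop.
Visit lime.
Full post-order sequence: tulip, ash, daisy, lily, cedar, ivy, fern, hop, lime.

ash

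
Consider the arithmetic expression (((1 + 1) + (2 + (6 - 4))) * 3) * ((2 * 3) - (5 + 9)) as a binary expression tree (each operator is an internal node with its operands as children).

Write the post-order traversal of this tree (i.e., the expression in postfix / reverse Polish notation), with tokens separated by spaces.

1 1 + 2 6 4 - + + 3 * 2 3 * 5 9 + - *

Post-order on an expression tree gives postfix notation: for each operator, emit left operand, right operand, then the operator.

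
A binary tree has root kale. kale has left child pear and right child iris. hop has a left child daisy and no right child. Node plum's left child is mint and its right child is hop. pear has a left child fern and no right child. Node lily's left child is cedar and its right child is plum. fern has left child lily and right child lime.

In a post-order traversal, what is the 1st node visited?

Post-order visits the left subtree, then the right subtree, then the node.
At kale: go left to pear.
  At pear: go left to fern.
    At fern: go left to lily.
      At lily: go left to cedar.
        cedar is a leaf — visit cedar.
      At lily: go right to plum.
        At plum: go left to mint.
          mint is a leaf — visit mint.
        At plum: go right to hop.
          At hop: go left to daisy.
            daisy is a leaf — visit daisy.
          At hop: no right child.
          Visit hop.
        Visit plum.
      Visit lily.
    At fern: go right to lime.
      lime is a leaf — visit lime.
    Visit fern.
  At pear: no right child.
  Visit pear.
At kale: go right to iris.
  iris is a leaf — visit iris.
Visit kale.
Full post-order sequence: cedar, mint, daisy, hop, plum, lily, lime, fern, pear, iris, kale.

cedar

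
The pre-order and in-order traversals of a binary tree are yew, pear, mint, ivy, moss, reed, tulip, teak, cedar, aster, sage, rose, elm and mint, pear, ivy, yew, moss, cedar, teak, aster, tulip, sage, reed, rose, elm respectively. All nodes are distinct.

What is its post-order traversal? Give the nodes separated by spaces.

mint ivy pear cedar aster teak sage tulip elm rose reed moss yew

The first element of pre-order is the root; it splits in-order into left and right subtrees.
Root yew: left subtree has 3 nodes {mint, pear, ivy}, right has 9 {moss, cedar, teak, aster, tulip, sage, reed, rose, elm}.
  Root pear: left subtree has 1 node {mint}, right has 1 {ivy}.
  Root moss: left subtree has 0 nodes { }, right has 8 {cedar, teak, aster, tulip, sage, reed, rose, elm}.
    Root reed: left subtree has 5 nodes {cedar, teak, aster, tulip, sage}, right has 2 {rose, elm}.
      Root tulip: left subtree has 3 nodes {cedar, teak, aster}, right has 1 {sage}.
        Root teak: left subtree has 1 node {cedar}, right has 1 {aster}.
      Root rose: left subtree has 0 nodes { }, right has 1 {elm}.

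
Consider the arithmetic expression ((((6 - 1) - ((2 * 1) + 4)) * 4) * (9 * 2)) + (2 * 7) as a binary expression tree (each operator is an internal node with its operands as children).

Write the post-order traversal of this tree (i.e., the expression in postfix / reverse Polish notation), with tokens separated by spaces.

6 1 - 2 1 * 4 + - 4 * 9 2 * * 2 7 * +

Post-order on an expression tree gives postfix notation: for each operator, emit left operand, right operand, then the operator.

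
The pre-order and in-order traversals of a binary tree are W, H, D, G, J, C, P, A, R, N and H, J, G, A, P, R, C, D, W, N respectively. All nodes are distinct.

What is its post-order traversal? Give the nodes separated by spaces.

The first element of pre-order is the root; it splits in-order into left and right subtrees.
Root W: left subtree has 8 nodes {H, J, G, A, P, R, C, D}, right has 1 {N}.
  Root H: left subtree has 0 nodes { }, right has 7 {J, G, A, P, R, C, D}.
    Root D: left subtree has 6 nodes {J, G, A, P, R, C}, right has 0 { }.
      Root G: left subtree has 1 node {J}, right has 4 {A, P, R, C}.
        Root C: left subtree has 3 nodes {A, P, R}, right has 0 { }.
          Root P: left subtree has 1 node {A}, right has 1 {R}.

J A R P C G D H N W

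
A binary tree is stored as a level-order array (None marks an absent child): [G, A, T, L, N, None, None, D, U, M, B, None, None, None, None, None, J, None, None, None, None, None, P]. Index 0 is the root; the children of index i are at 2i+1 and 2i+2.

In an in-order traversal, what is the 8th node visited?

B

In-order visits the left subtree, then the node, then the right subtree.
At G: go left to A.
  At A: go left to L.
    At L: go left to D.
      At D: no left child.
      Visit D.
      At D: go right to J.
        J is a leaf — visit J.
    Visit L.
    At L: go right to U.
      U is a leaf — visit U.
  Visit A.
  At A: go right to N.
    At N: go left to M.
      M is a leaf — visit M.
    Visit N.
    At N: go right to B.
      At B: no left child.
      Visit B.
      At B: go right to P.
        P is a leaf — visit P.
Visit G.
At G: go right to T.
  T is a leaf — visit T.
Full in-order sequence: D, J, L, U, A, M, N, B, P, G, T.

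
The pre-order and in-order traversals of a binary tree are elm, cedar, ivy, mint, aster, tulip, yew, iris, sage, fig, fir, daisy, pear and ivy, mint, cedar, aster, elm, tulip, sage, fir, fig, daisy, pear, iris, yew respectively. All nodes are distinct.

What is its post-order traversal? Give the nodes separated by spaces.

mint ivy aster cedar fir pear daisy fig sage iris yew tulip elm

The first element of pre-order is the root; it splits in-order into left and right subtrees.
Root elm: left subtree has 4 nodes {ivy, mint, cedar, aster}, right has 8 {tulip, sage, fir, fig, daisy, pear, iris, yew}.
  Root cedar: left subtree has 2 nodes {ivy, mint}, right has 1 {aster}.
    Root ivy: left subtree has 0 nodes { }, right has 1 {mint}.
  Root tulip: left subtree has 0 nodes { }, right has 7 {sage, fir, fig, daisy, pear, iris, yew}.
    Root yew: left subtree has 6 nodes {sage, fir, fig, daisy, pear, iris}, right has 0 { }.
      Root iris: left subtree has 5 nodes {sage, fir, fig, daisy, pear}, right has 0 { }.
        Root sage: left subtree has 0 nodes { }, right has 4 {fir, fig, daisy, pear}.
          Root fig: left subtree has 1 node {fir}, right has 2 {daisy, pear}.
            Root daisy: left subtree has 0 nodes { }, right has 1 {pear}.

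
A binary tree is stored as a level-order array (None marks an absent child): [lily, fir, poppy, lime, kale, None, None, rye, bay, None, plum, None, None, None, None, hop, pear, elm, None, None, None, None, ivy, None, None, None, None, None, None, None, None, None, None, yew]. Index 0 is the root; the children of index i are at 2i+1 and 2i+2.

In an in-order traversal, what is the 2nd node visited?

In-order visits the left subtree, then the node, then the right subtree.
At lily: go left to fir.
  At fir: go left to lime.
    At lime: go left to rye.
      At rye: go left to hop.
        hop is a leaf — visit hop.
      Visit rye.
      At rye: go right to pear.
        At pear: go left to yew.
          yew is a leaf — visit yew.
        Visit pear.
        At pear: no right child.
    Visit lime.
    At lime: go right to bay.
      At bay: go left to elm.
        elm is a leaf — visit elm.
      Visit bay.
      At bay: no right child.
  Visit fir.
  At fir: go right to kale.
    At kale: no left child.
    Visit kale.
    At kale: go right to plum.
      At plum: no left child.
      Visit plum.
      At plum: go right to ivy.
        ivy is a leaf — visit ivy.
Visit lily.
At lily: go right to poppy.
  poppy is a leaf — visit poppy.
Full in-order sequence: hop, rye, yew, pear, lime, elm, bay, fir, kale, plum, ivy, lily, poppy.

rye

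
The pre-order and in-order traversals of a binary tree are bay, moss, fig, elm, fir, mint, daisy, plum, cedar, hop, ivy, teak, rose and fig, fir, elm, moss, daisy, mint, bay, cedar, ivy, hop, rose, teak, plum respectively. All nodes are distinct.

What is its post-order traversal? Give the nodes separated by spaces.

The first element of pre-order is the root; it splits in-order into left and right subtrees.
Root bay: left subtree has 6 nodes {fig, fir, elm, moss, daisy, mint}, right has 6 {cedar, ivy, hop, rose, teak, plum}.
  Root moss: left subtree has 3 nodes {fig, fir, elm}, right has 2 {daisy, mint}.
    Root fig: left subtree has 0 nodes { }, right has 2 {fir, elm}.
      Root elm: left subtree has 1 node {fir}, right has 0 { }.
    Root mint: left subtree has 1 node {daisy}, right has 0 { }.
  Root plum: left subtree has 5 nodes {cedar, ivy, hop, rose, teak}, right has 0 { }.
    Root cedar: left subtree has 0 nodes { }, right has 4 {ivy, hop, rose, teak}.
      Root hop: left subtree has 1 node {ivy}, right has 2 {rose, teak}.
        Root teak: left subtree has 1 node {rose}, right has 0 { }.

fir elm fig daisy mint moss ivy rose teak hop cedar plum bay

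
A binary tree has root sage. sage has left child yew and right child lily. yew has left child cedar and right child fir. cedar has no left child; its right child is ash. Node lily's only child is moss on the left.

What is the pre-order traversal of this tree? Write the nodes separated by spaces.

Pre-order visits the node, then its left subtree, then its right subtree.
Visit sage.
At sage: go left to yew.
  Visit yew.
  At yew: go left to cedar.
    Visit cedar.
    At cedar: no left child.
    At cedar: go right to ash.
      ash is a leaf — visit ash.
  At yew: go right to fir.
    fir is a leaf — visit fir.
At sage: go right to lily.
  Visit lily.
  At lily: go left to moss.
    moss is a leaf — visit moss.
  At lily: no right child.

sage yew cedar ash fir lily moss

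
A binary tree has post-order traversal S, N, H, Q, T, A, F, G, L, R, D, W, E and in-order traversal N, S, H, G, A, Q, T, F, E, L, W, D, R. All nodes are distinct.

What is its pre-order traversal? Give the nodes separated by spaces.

The last element of post-order is the root; it splits in-order into left and right subtrees.
Root E: left subtree has 8 nodes {N, S, H, G, A, Q, T, F}, right has 4 {L, W, D, R}.
  Root G: left subtree has 3 nodes {N, S, H}, right has 4 {A, Q, T, F}.
    Root H: left subtree has 2 nodes {N, S}, right has 0 { }.
      Root N: left subtree has 0 nodes { }, right has 1 {S}.
    Root F: left subtree has 3 nodes {A, Q, T}, right has 0 { }.
      Root A: left subtree has 0 nodes { }, right has 2 {Q, T}.
        Root T: left subtree has 1 node {Q}, right has 0 { }.
  Root W: left subtree has 1 node {L}, right has 2 {D, R}.
    Root D: left subtree has 0 nodes { }, right has 1 {R}.

E G H N S F A T Q W L D R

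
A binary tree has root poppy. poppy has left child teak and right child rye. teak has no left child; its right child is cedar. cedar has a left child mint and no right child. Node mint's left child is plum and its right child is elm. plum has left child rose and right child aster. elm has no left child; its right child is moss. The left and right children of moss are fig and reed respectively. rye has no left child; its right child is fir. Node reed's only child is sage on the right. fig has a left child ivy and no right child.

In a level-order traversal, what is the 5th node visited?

Level-order visits nodes level by level from the root, left to right within each level.
Level 0: poppy
Level 1: teak, rye
Level 2: cedar, fir
Level 3: mint
Level 4: plum, elm
Level 5: rose, aster, moss
Level 6: fig, reed
Level 7: ivy, sage
Full level-order sequence: poppy, teak, rye, cedar, fir, mint, plum, elm, rose, aster, moss, fig, reed, ivy, sage.

fir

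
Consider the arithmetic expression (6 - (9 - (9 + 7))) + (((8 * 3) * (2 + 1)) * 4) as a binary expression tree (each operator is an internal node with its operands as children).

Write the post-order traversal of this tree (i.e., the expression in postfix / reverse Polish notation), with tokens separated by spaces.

Post-order on an expression tree gives postfix notation: for each operator, emit left operand, right operand, then the operator.

6 9 9 7 + - - 8 3 * 2 1 + * 4 * +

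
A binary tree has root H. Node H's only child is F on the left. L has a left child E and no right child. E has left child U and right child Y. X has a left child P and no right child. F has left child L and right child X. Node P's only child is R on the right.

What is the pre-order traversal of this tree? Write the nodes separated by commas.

Pre-order visits the node, then its left subtree, then its right subtree.
Visit H.
At H: go left to F.
  Visit F.
  At F: go left to L.
    Visit L.
    At L: go left to E.
      Visit E.
      At E: go left to U.
        U is a leaf — visit U.
      At E: go right to Y.
        Y is a leaf — visit Y.
    At L: no right child.
  At F: go right to X.
    Visit X.
    At X: go left to P.
      Visit P.
      At P: no left child.
      At P: go right to R.
        R is a leaf — visit R.
    At X: no right child.
At H: no right child.

H, F, L, E, U, Y, X, P, R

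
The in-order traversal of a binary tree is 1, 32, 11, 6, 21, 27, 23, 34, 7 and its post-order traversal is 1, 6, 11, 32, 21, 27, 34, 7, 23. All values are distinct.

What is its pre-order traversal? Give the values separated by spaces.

23 27 21 32 1 11 6 7 34

The last element of post-order is the root; it splits in-order into left and right subtrees.
Root 23: left subtree has 6 nodes {1, 32, 11, 6, 21, 27}, right has 2 {34, 7}.
  Root 27: left subtree has 5 nodes {1, 32, 11, 6, 21}, right has 0 { }.
    Root 21: left subtree has 4 nodes {1, 32, 11, 6}, right has 0 { }.
      Root 32: left subtree has 1 node {1}, right has 2 {11, 6}.
        Root 11: left subtree has 0 nodes { }, right has 1 {6}.
  Root 7: left subtree has 1 node {34}, right has 0 { }.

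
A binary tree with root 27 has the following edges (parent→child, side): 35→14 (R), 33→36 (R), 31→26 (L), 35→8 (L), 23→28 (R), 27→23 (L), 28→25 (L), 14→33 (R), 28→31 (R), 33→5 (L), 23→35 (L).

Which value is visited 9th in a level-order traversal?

33

Level-order visits nodes level by level from the root, left to right within each level.
Level 0: 27
Level 1: 23
Level 2: 35, 28
Level 3: 8, 14, 25, 31
Level 4: 33, 26
Level 5: 5, 36
Full level-order sequence: 27, 23, 35, 28, 8, 14, 25, 31, 33, 26, 5, 36.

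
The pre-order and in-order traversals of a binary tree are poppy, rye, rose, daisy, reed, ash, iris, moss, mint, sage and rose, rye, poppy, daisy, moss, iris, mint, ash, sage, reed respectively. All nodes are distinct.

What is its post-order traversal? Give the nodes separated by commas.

rose, rye, moss, mint, iris, sage, ash, reed, daisy, poppy

The first element of pre-order is the root; it splits in-order into left and right subtrees.
Root poppy: left subtree has 2 nodes {rose, rye}, right has 7 {daisy, moss, iris, mint, ash, sage, reed}.
  Root rye: left subtree has 1 node {rose}, right has 0 { }.
  Root daisy: left subtree has 0 nodes { }, right has 6 {moss, iris, mint, ash, sage, reed}.
    Root reed: left subtree has 5 nodes {moss, iris, mint, ash, sage}, right has 0 { }.
      Root ash: left subtree has 3 nodes {moss, iris, mint}, right has 1 {sage}.
        Root iris: left subtree has 1 node {moss}, right has 1 {mint}.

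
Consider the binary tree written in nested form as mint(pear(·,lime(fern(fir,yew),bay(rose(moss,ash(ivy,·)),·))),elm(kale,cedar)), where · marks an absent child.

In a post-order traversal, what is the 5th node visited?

ivy

Post-order visits the left subtree, then the right subtree, then the node.
At mint: go left to pear.
  At pear: no left child.
  At pear: go right to lime.
    At lime: go left to fern.
      At fern: go left to fir.
        fir is a leaf — visit fir.
      At fern: go right to yew.
        yew is a leaf — visit yew.
      Visit fern.
    At lime: go right to bay.
      At bay: go left to rose.
        At rose: go left to moss.
          moss is a leaf — visit moss.
        At rose: go right to ash.
          At ash: go left to ivy.
            ivy is a leaf — visit ivy.
          At ash: no right child.
          Visit ash.
        Visit rose.
      At bay: no right child.
      Visit bay.
    Visit lime.
  Visit pear.
At mint: go right to elm.
  At elm: go left to kale.
    kale is a leaf — visit kale.
  At elm: go right to cedar.
    cedar is a leaf — visit cedar.
  Visit elm.
Visit mint.
Full post-order sequence: fir, yew, fern, moss, ivy, ash, rose, bay, lime, pear, kale, cedar, elm, mint.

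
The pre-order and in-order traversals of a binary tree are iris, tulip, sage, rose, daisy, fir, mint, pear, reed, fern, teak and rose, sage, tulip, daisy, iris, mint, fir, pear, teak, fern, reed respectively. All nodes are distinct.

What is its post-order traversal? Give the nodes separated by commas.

rose, sage, daisy, tulip, mint, teak, fern, reed, pear, fir, iris

The first element of pre-order is the root; it splits in-order into left and right subtrees.
Root iris: left subtree has 4 nodes {rose, sage, tulip, daisy}, right has 6 {mint, fir, pear, teak, fern, reed}.
  Root tulip: left subtree has 2 nodes {rose, sage}, right has 1 {daisy}.
    Root sage: left subtree has 1 node {rose}, right has 0 { }.
  Root fir: left subtree has 1 node {mint}, right has 4 {pear, teak, fern, reed}.
    Root pear: left subtree has 0 nodes { }, right has 3 {teak, fern, reed}.
      Root reed: left subtree has 2 nodes {teak, fern}, right has 0 { }.
        Root fern: left subtree has 1 node {teak}, right has 0 { }.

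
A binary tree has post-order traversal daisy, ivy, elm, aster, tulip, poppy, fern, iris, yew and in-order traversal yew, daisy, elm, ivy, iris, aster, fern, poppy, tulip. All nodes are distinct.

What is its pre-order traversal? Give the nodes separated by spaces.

The last element of post-order is the root; it splits in-order into left and right subtrees.
Root yew: left subtree has 0 nodes { }, right has 8 {daisy, elm, ivy, iris, aster, fern, poppy, tulip}.
  Root iris: left subtree has 3 nodes {daisy, elm, ivy}, right has 4 {aster, fern, poppy, tulip}.
    Root elm: left subtree has 1 node {daisy}, right has 1 {ivy}.
    Root fern: left subtree has 1 node {aster}, right has 2 {poppy, tulip}.
      Root poppy: left subtree has 0 nodes { }, right has 1 {tulip}.

yew iris elm daisy ivy fern aster poppy tulip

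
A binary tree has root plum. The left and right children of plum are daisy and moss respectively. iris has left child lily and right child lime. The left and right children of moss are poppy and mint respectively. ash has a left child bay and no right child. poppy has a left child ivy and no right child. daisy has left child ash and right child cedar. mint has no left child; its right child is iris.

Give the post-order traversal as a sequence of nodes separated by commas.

bay, ash, cedar, daisy, ivy, poppy, lily, lime, iris, mint, moss, plum

Post-order visits the left subtree, then the right subtree, then the node.
At plum: go left to daisy.
  At daisy: go left to ash.
    At ash: go left to bay.
      bay is a leaf — visit bay.
    At ash: no right child.
    Visit ash.
  At daisy: go right to cedar.
    cedar is a leaf — visit cedar.
  Visit daisy.
At plum: go right to moss.
  At moss: go left to poppy.
    At poppy: go left to ivy.
      ivy is a leaf — visit ivy.
    At poppy: no right child.
    Visit poppy.
  At moss: go right to mint.
    At mint: no left child.
    At mint: go right to iris.
      At iris: go left to lily.
        lily is a leaf — visit lily.
      At iris: go right to lime.
        lime is a leaf — visit lime.
      Visit iris.
    Visit mint.
  Visit moss.
Visit plum.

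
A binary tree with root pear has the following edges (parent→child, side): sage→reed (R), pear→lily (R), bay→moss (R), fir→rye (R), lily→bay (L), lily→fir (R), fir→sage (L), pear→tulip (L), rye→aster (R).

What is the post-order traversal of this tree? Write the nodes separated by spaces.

tulip moss bay reed sage aster rye fir lily pear

Post-order visits the left subtree, then the right subtree, then the node.
At pear: go left to tulip.
  tulip is a leaf — visit tulip.
At pear: go right to lily.
  At lily: go left to bay.
    At bay: no left child.
    At bay: go right to moss.
      moss is a leaf — visit moss.
    Visit bay.
  At lily: go right to fir.
    At fir: go left to sage.
      At sage: no left child.
      At sage: go right to reed.
        reed is a leaf — visit reed.
      Visit sage.
    At fir: go right to rye.
      At rye: no left child.
      At rye: go right to aster.
        aster is a leaf — visit aster.
      Visit rye.
    Visit fir.
  Visit lily.
Visit pear.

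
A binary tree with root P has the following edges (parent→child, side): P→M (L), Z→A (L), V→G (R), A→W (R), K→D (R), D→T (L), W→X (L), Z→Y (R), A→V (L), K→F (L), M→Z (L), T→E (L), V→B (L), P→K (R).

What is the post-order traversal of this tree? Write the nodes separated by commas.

B, G, V, X, W, A, Y, Z, M, F, E, T, D, K, P

Post-order visits the left subtree, then the right subtree, then the node.
At P: go left to M.
  At M: go left to Z.
    At Z: go left to A.
      At A: go left to V.
        At V: go left to B.
          B is a leaf — visit B.
        At V: go right to G.
          G is a leaf — visit G.
        Visit V.
      At A: go right to W.
        At W: go left to X.
          X is a leaf — visit X.
        At W: no right child.
        Visit W.
      Visit A.
    At Z: go right to Y.
      Y is a leaf — visit Y.
    Visit Z.
  At M: no right child.
  Visit M.
At P: go right to K.
  At K: go left to F.
    F is a leaf — visit F.
  At K: go right to D.
    At D: go left to T.
      At T: go left to E.
        E is a leaf — visit E.
      At T: no right child.
      Visit T.
    At D: no right child.
    Visit D.
  Visit K.
Visit P.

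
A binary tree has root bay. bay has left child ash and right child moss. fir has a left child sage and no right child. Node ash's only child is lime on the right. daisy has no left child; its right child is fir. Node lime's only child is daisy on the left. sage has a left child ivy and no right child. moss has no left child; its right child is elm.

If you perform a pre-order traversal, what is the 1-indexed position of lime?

Pre-order visits the node, then its left subtree, then its right subtree.
Visit bay.
At bay: go left to ash.
  Visit ash.
  At ash: no left child.
  At ash: go right to lime.
    Visit lime.
    At lime: go left to daisy.
      Visit daisy.
      At daisy: no left child.
      At daisy: go right to fir.
        Visit fir.
        At fir: go left to sage.
          Visit sage.
          At sage: go left to ivy.
            ivy is a leaf — visit ivy.
          At sage: no right child.
        At fir: no right child.
    At lime: no right child.
At bay: go right to moss.
  Visit moss.
  At moss: no left child.
  At moss: go right to elm.
    elm is a leaf — visit elm.
Full pre-order sequence: bay, ash, lime, daisy, fir, sage, ivy, moss, elm.

3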